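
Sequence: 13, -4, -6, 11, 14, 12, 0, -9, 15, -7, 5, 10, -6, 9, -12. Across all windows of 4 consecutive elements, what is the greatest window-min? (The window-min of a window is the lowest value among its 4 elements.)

Each size-4 window and its min:
(13, -4, -6, 11) → min -6
(-4, -6, 11, 14) → min -6
(-6, 11, 14, 12) → min -6
(11, 14, 12, 0) → min 0
(14, 12, 0, -9) → min -9
(12, 0, -9, 15) → min -9
(0, -9, 15, -7) → min -9
(-9, 15, -7, 5) → min -9
(15, -7, 5, 10) → min -7
(-7, 5, 10, -6) → min -7
(5, 10, -6, 9) → min -6
(10, -6, 9, -12) → min -12
Greatest of these is 0.

0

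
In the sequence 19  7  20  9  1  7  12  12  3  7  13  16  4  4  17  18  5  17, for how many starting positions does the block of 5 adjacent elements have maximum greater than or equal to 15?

[19, 7, 20, 9, 1] → max 20  ≥ 15 ✓
[7, 20, 9, 1, 7] → max 20  ≥ 15 ✓
[20, 9, 1, 7, 12] → max 20  ≥ 15 ✓
[9, 1, 7, 12, 12] → max 12
[1, 7, 12, 12, 3] → max 12
[7, 12, 12, 3, 7] → max 12
[12, 12, 3, 7, 13] → max 13
[12, 3, 7, 13, 16] → max 16  ≥ 15 ✓
[3, 7, 13, 16, 4] → max 16  ≥ 15 ✓
[7, 13, 16, 4, 4] → max 16  ≥ 15 ✓
[13, 16, 4, 4, 17] → max 17  ≥ 15 ✓
[16, 4, 4, 17, 18] → max 18  ≥ 15 ✓
[4, 4, 17, 18, 5] → max 18  ≥ 15 ✓
[4, 17, 18, 5, 17] → max 18  ≥ 15 ✓
10 windows satisfy the condition.

10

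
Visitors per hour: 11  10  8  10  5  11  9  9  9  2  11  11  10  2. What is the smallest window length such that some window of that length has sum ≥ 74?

add 11: running sum 11 < 74
add 10: running sum 21 < 74
add 8: running sum 29 < 74
add 10: running sum 39 < 74
add 5: running sum 44 < 74
add 11: running sum 55 < 74
add 9: running sum 64 < 74
add 9: running sum 73 < 74
end 8: [11, 10, 8, 10, 5, 11, 9, 9, 9] sum 82, len 9
end 9: [11, 10, 8, 10, 5, 11, 9, 9, 9, 2] sum 84, len 10
end 10: [8, 10, 5, 11, 9, 9, 9, 2, 11] sum 74, len 9
end 11: [10, 5, 11, 9, 9, 9, 2, 11, 11] sum 77, len 9
end 12: [5, 11, 9, 9, 9, 2, 11, 11, 10] sum 77, len 9
end 13: [11, 9, 9, 9, 2, 11, 11, 10, 2] sum 74, len 9
Shortest qualifying length: 9.

9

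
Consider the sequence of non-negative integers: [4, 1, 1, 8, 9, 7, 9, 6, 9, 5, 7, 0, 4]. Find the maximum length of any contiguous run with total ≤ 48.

8

add 4: [4] sum 4, len 1
add 1: [4, 1] sum 5, len 2
add 1: [4, 1, 1] sum 6, len 3
add 8: [4, 1, 1, 8] sum 14, len 4
add 9: [4, 1, 1, 8, 9] sum 23, len 5
add 7: [4, 1, 1, 8, 9, 7] sum 30, len 6
add 9: [4, 1, 1, 8, 9, 7, 9] sum 39, len 7
add 6: [4, 1, 1, 8, 9, 7, 9, 6] sum 45, len 8
add 9: [8, 9, 7, 9, 6, 9] sum 48, len 6
add 5: [9, 7, 9, 6, 9, 5] sum 45, len 6
add 7: [7, 9, 6, 9, 5, 7] sum 43, len 6
add 0: [7, 9, 6, 9, 5, 7, 0] sum 43, len 7
add 4: [7, 9, 6, 9, 5, 7, 0, 4] sum 47, len 8
Longest length seen: 8.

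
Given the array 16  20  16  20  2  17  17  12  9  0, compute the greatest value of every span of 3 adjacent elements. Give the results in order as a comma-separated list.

20, 20, 20, 20, 17, 17, 17, 12

Sliding a size-3 window across the 10 values:
[16, 20, 16] → max 20
[20, 16, 20] → max 20
[16, 20, 2] → max 20
[20, 2, 17] → max 20
[2, 17, 17] → max 17
[17, 17, 12] → max 17
[17, 12, 9] → max 17
[12, 9, 0] → max 12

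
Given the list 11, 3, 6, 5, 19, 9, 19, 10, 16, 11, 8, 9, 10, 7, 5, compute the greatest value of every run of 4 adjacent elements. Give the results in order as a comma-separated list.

11, 19, 19, 19, 19, 19, 19, 16, 16, 11, 10, 10

(11, 3, 6, 5) → max 11
(3, 6, 5, 19) → max 19
(6, 5, 19, 9) → max 19
(5, 19, 9, 19) → max 19
(19, 9, 19, 10) → max 19
(9, 19, 10, 16) → max 19
(19, 10, 16, 11) → max 19
(10, 16, 11, 8) → max 16
(16, 11, 8, 9) → max 16
(11, 8, 9, 10) → max 11
(8, 9, 10, 7) → max 10
(9, 10, 7, 5) → max 10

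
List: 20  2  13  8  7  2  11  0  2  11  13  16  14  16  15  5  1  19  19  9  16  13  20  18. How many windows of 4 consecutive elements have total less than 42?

20 2 13 8 → sum 43
2 13 8 7 → sum 30  < 42 ✓
13 8 7 2 → sum 30  < 42 ✓
8 7 2 11 → sum 28  < 42 ✓
7 2 11 0 → sum 20  < 42 ✓
2 11 0 2 → sum 15  < 42 ✓
11 0 2 11 → sum 24  < 42 ✓
0 2 11 13 → sum 26  < 42 ✓
2 11 13 16 → sum 42
11 13 16 14 → sum 54
13 16 14 16 → sum 59
16 14 16 15 → sum 61
14 16 15 5 → sum 50
16 15 5 1 → sum 37  < 42 ✓
15 5 1 19 → sum 40  < 42 ✓
5 1 19 19 → sum 44
1 19 19 9 → sum 48
19 19 9 16 → sum 63
19 9 16 13 → sum 57
9 16 13 20 → sum 58
16 13 20 18 → sum 67
9 windows satisfy the condition.

9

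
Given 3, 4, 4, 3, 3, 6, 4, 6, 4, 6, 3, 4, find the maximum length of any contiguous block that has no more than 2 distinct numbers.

[3] 1 distinct, len 1
[3, 4] 2 distinct, len 2
[3, 4, 4] 2 distinct, len 3
[3, 4, 4, 3] 2 distinct, len 4
[3, 4, 4, 3, 3] 2 distinct, len 5
[3, 3, 6] 2 distinct, len 3
[6, 4] 2 distinct, len 2
[6, 4, 6] 2 distinct, len 3
[6, 4, 6, 4] 2 distinct, len 4
[6, 4, 6, 4, 6] 2 distinct, len 5
[6, 3] 2 distinct, len 2
[3, 4] 2 distinct, len 2
Longest length with ≤2 distinct: 5.

5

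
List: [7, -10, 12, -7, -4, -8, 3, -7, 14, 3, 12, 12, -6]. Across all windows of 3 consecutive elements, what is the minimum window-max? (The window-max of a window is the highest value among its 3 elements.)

-4

Each size-3 window and its max:
7 -10 12 → max 12
-10 12 -7 → max 12
12 -7 -4 → max 12
-7 -4 -8 → max -4
-4 -8 3 → max 3
-8 3 -7 → max 3
3 -7 14 → max 14
-7 14 3 → max 14
14 3 12 → max 14
3 12 12 → max 12
12 12 -6 → max 12
Minimum of these is -4.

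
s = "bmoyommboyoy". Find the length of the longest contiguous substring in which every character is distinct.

4

add b: [b] len 1
add m: [b, m] len 2
add o: [b, m, o] len 3
add y: [b, m, o, y] len 4
add o (repeat o, move left end past it): [y, o] len 2
add m: [y, o, m] len 3
add m (repeat m, move left end past it): [m] len 1
add b: [m, b] len 2
add o: [m, b, o] len 3
add y: [m, b, o, y] len 4
add o (repeat o, move left end past it): [y, o] len 2
add y (repeat y, move left end past it): [o, y] len 2
Longest all-distinct length: 4.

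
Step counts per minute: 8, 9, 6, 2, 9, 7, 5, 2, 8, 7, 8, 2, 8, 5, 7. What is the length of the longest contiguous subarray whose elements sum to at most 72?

12

Extend to the right; shrink from the left whenever the sum exceeds 72:
[8] sum 8 len 1
[8, 9] sum 17 len 2
[8, 9, 6] sum 23 len 3
[8, 9, 6, 2] sum 25 len 4
[8, 9, 6, 2, 9] sum 34 len 5
[8, 9, 6, 2, 9, 7] sum 41 len 6
[8, 9, 6, 2, 9, 7, 5] sum 46 len 7
[8, 9, 6, 2, 9, 7, 5, 2] sum 48 len 8
[8, 9, 6, 2, 9, 7, 5, 2, 8] sum 56 len 9
[8, 9, 6, 2, 9, 7, 5, 2, 8, 7] sum 63 len 10
[8, 9, 6, 2, 9, 7, 5, 2, 8, 7, 8] sum 71 len 11
[9, 6, 2, 9, 7, 5, 2, 8, 7, 8, 2] sum 65 len 11
[6, 2, 9, 7, 5, 2, 8, 7, 8, 2, 8] sum 64 len 11
[6, 2, 9, 7, 5, 2, 8, 7, 8, 2, 8, 5] sum 69 len 12
[2, 9, 7, 5, 2, 8, 7, 8, 2, 8, 5, 7] sum 70 len 12
Longest length seen: 12.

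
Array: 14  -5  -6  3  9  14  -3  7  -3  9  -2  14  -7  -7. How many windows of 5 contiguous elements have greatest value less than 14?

1

[14, -5, -6, 3, 9] → max 14
[-5, -6, 3, 9, 14] → max 14
[-6, 3, 9, 14, -3] → max 14
[3, 9, 14, -3, 7] → max 14
[9, 14, -3, 7, -3] → max 14
[14, -3, 7, -3, 9] → max 14
[-3, 7, -3, 9, -2] → max 9  < 14 ✓
[7, -3, 9, -2, 14] → max 14
[-3, 9, -2, 14, -7] → max 14
[9, -2, 14, -7, -7] → max 14
1 window satisfy the condition.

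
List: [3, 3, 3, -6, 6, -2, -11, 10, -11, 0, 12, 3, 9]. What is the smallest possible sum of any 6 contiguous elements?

[3, 3, 3, -6, 6, -2] → sum 7
[3, 3, -6, 6, -2, -11] → sum -7
[3, -6, 6, -2, -11, 10] → sum 0
[-6, 6, -2, -11, 10, -11] → sum -14
[6, -2, -11, 10, -11, 0] → sum -8
[-2, -11, 10, -11, 0, 12] → sum -2
[-11, 10, -11, 0, 12, 3] → sum 3
[10, -11, 0, 12, 3, 9] → sum 23
Smallest of these is -14.

-14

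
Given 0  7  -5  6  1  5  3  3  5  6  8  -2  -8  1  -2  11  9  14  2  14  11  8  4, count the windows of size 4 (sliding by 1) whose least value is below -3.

(0, 7, -5, 6) → min -5  < -3 ✓
(7, -5, 6, 1) → min -5  < -3 ✓
(-5, 6, 1, 5) → min -5  < -3 ✓
(6, 1, 5, 3) → min 1
(1, 5, 3, 3) → min 1
(5, 3, 3, 5) → min 3
(3, 3, 5, 6) → min 3
(3, 5, 6, 8) → min 3
(5, 6, 8, -2) → min -2
(6, 8, -2, -8) → min -8  < -3 ✓
(8, -2, -8, 1) → min -8  < -3 ✓
(-2, -8, 1, -2) → min -8  < -3 ✓
(-8, 1, -2, 11) → min -8  < -3 ✓
(1, -2, 11, 9) → min -2
(-2, 11, 9, 14) → min -2
(11, 9, 14, 2) → min 2
(9, 14, 2, 14) → min 2
(14, 2, 14, 11) → min 2
(2, 14, 11, 8) → min 2
(14, 11, 8, 4) → min 4
7 windows satisfy the condition.

7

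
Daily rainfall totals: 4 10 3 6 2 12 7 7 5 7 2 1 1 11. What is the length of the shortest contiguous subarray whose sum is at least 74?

add 4: running sum 4 < 74
add 10: running sum 14 < 74
add 3: running sum 17 < 74
add 6: running sum 23 < 74
add 2: running sum 25 < 74
add 12: running sum 37 < 74
add 7: running sum 44 < 74
add 7: running sum 51 < 74
add 5: running sum 56 < 74
add 7: running sum 63 < 74
add 2: running sum 65 < 74
add 1: running sum 66 < 74
add 1: running sum 67 < 74
add 11: shortest ending here [10, 3, 6, 2, 12, 7, 7, 5, 7, 2, 1, 1, 11] sum 74, len 13
Shortest qualifying length: 13.

13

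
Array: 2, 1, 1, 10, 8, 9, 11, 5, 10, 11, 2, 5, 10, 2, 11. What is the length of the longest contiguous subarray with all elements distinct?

add 2: [2] len 1
add 1: [2, 1] len 2
add 1 (repeat 1, move left end past it): [1] len 1
add 10: [1, 10] len 2
add 8: [1, 10, 8] len 3
add 9: [1, 10, 8, 9] len 4
add 11: [1, 10, 8, 9, 11] len 5
add 5: [1, 10, 8, 9, 11, 5] len 6
add 10 (repeat 10, move left end past it): [8, 9, 11, 5, 10] len 5
add 11 (repeat 11, move left end past it): [5, 10, 11] len 3
add 2: [5, 10, 11, 2] len 4
add 5 (repeat 5, move left end past it): [10, 11, 2, 5] len 4
add 10 (repeat 10, move left end past it): [11, 2, 5, 10] len 4
add 2 (repeat 2, move left end past it): [5, 10, 2] len 3
add 11: [5, 10, 2, 11] len 4
Longest all-distinct length: 6.

6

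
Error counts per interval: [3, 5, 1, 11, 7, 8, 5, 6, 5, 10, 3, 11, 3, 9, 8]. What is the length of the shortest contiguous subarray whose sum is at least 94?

15

Extend right; whenever the sum reaches 94, record the length and shrink from the left:
add 3: running sum 3 < 94
add 5: running sum 8 < 94
add 1: running sum 9 < 94
add 11: running sum 20 < 94
add 7: running sum 27 < 94
add 8: running sum 35 < 94
add 5: running sum 40 < 94
add 6: running sum 46 < 94
add 5: running sum 51 < 94
add 10: running sum 61 < 94
add 3: running sum 64 < 94
add 11: running sum 75 < 94
add 3: running sum 78 < 94
add 9: running sum 87 < 94
add 8: shortest ending here [3, 5, 1, 11, 7, 8, 5, 6, 5, 10, 3, 11, 3, 9, 8] sum 95, len 15
Shortest qualifying length: 15.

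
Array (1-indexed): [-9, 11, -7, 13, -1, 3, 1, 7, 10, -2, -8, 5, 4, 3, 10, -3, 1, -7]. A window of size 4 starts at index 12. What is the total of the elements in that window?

22

Elements at indices 12..15: 5, 4, 3, 10
sum(5, 4, 3, 10) = 22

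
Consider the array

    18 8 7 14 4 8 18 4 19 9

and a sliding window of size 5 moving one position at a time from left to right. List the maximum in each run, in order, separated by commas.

Sliding a size-5 window across the 10 values:
(18, 8, 7, 14, 4) → max 18
(8, 7, 14, 4, 8) → max 14
(7, 14, 4, 8, 18) → max 18
(14, 4, 8, 18, 4) → max 18
(4, 8, 18, 4, 19) → max 19
(8, 18, 4, 19, 9) → max 19

18, 14, 18, 18, 19, 19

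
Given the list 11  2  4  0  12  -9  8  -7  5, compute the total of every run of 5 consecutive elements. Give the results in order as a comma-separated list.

(11, 2, 4, 0, 12) → sum 29
(2, 4, 0, 12, -9) → sum 9
(4, 0, 12, -9, 8) → sum 15
(0, 12, -9, 8, -7) → sum 4
(12, -9, 8, -7, 5) → sum 9

29, 9, 15, 4, 9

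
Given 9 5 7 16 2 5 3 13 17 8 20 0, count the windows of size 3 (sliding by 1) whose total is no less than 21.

9

(9, 5, 7) → sum 21  ≥ 21 ✓
(5, 7, 16) → sum 28  ≥ 21 ✓
(7, 16, 2) → sum 25  ≥ 21 ✓
(16, 2, 5) → sum 23  ≥ 21 ✓
(2, 5, 3) → sum 10
(5, 3, 13) → sum 21  ≥ 21 ✓
(3, 13, 17) → sum 33  ≥ 21 ✓
(13, 17, 8) → sum 38  ≥ 21 ✓
(17, 8, 20) → sum 45  ≥ 21 ✓
(8, 20, 0) → sum 28  ≥ 21 ✓
9 windows satisfy the condition.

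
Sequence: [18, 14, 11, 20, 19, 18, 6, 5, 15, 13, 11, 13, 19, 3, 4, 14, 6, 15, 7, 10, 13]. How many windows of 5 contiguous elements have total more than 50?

12

[18, 14, 11, 20, 19] → sum 82  > 50 ✓
[14, 11, 20, 19, 18] → sum 82  > 50 ✓
[11, 20, 19, 18, 6] → sum 74  > 50 ✓
[20, 19, 18, 6, 5] → sum 68  > 50 ✓
[19, 18, 6, 5, 15] → sum 63  > 50 ✓
[18, 6, 5, 15, 13] → sum 57  > 50 ✓
[6, 5, 15, 13, 11] → sum 50
[5, 15, 13, 11, 13] → sum 57  > 50 ✓
[15, 13, 11, 13, 19] → sum 71  > 50 ✓
[13, 11, 13, 19, 3] → sum 59  > 50 ✓
[11, 13, 19, 3, 4] → sum 50
[13, 19, 3, 4, 14] → sum 53  > 50 ✓
[19, 3, 4, 14, 6] → sum 46
[3, 4, 14, 6, 15] → sum 42
[4, 14, 6, 15, 7] → sum 46
[14, 6, 15, 7, 10] → sum 52  > 50 ✓
[6, 15, 7, 10, 13] → sum 51  > 50 ✓
12 windows satisfy the condition.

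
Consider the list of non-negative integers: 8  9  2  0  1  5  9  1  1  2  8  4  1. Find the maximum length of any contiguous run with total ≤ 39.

add 8: [8] sum 8, len 1
add 9: [8, 9] sum 17, len 2
add 2: [8, 9, 2] sum 19, len 3
add 0: [8, 9, 2, 0] sum 19, len 4
add 1: [8, 9, 2, 0, 1] sum 20, len 5
add 5: [8, 9, 2, 0, 1, 5] sum 25, len 6
add 9: [8, 9, 2, 0, 1, 5, 9] sum 34, len 7
add 1: [8, 9, 2, 0, 1, 5, 9, 1] sum 35, len 8
add 1: [8, 9, 2, 0, 1, 5, 9, 1, 1] sum 36, len 9
add 2: [8, 9, 2, 0, 1, 5, 9, 1, 1, 2] sum 38, len 10
add 8: [9, 2, 0, 1, 5, 9, 1, 1, 2, 8] sum 38, len 10
add 4: [2, 0, 1, 5, 9, 1, 1, 2, 8, 4] sum 33, len 10
add 1: [2, 0, 1, 5, 9, 1, 1, 2, 8, 4, 1] sum 34, len 11
Longest length seen: 11.

11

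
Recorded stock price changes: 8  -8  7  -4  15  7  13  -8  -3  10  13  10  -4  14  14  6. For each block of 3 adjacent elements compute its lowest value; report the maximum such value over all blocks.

(8, -8, 7) → min -8
(-8, 7, -4) → min -8
(7, -4, 15) → min -4
(-4, 15, 7) → min -4
(15, 7, 13) → min 7
(7, 13, -8) → min -8
(13, -8, -3) → min -8
(-8, -3, 10) → min -8
(-3, 10, 13) → min -3
(10, 13, 10) → min 10
(13, 10, -4) → min -4
(10, -4, 14) → min -4
(-4, 14, 14) → min -4
(14, 14, 6) → min 6
Maximum of these is 10.

10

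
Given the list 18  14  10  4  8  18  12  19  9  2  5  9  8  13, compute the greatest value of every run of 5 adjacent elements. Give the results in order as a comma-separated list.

18 14 10 4 8 → max 18
14 10 4 8 18 → max 18
10 4 8 18 12 → max 18
4 8 18 12 19 → max 19
8 18 12 19 9 → max 19
18 12 19 9 2 → max 19
12 19 9 2 5 → max 19
19 9 2 5 9 → max 19
9 2 5 9 8 → max 9
2 5 9 8 13 → max 13

18, 18, 18, 19, 19, 19, 19, 19, 9, 13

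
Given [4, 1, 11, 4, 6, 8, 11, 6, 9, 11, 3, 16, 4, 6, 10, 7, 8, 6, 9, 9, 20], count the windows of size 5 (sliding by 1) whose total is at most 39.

4 1 11 4 6 → sum 26  ≤ 39 ✓
1 11 4 6 8 → sum 30  ≤ 39 ✓
11 4 6 8 11 → sum 40
4 6 8 11 6 → sum 35  ≤ 39 ✓
6 8 11 6 9 → sum 40
8 11 6 9 11 → sum 45
11 6 9 11 3 → sum 40
6 9 11 3 16 → sum 45
9 11 3 16 4 → sum 43
11 3 16 4 6 → sum 40
3 16 4 6 10 → sum 39  ≤ 39 ✓
16 4 6 10 7 → sum 43
4 6 10 7 8 → sum 35  ≤ 39 ✓
6 10 7 8 6 → sum 37  ≤ 39 ✓
10 7 8 6 9 → sum 40
7 8 6 9 9 → sum 39  ≤ 39 ✓
8 6 9 9 20 → sum 52
7 windows satisfy the condition.

7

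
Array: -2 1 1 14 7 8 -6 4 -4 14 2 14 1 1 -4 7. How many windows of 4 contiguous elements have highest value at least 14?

-2 1 1 14 → max 14  ≥ 14 ✓
1 1 14 7 → max 14  ≥ 14 ✓
1 14 7 8 → max 14  ≥ 14 ✓
14 7 8 -6 → max 14  ≥ 14 ✓
7 8 -6 4 → max 8
8 -6 4 -4 → max 8
-6 4 -4 14 → max 14  ≥ 14 ✓
4 -4 14 2 → max 14  ≥ 14 ✓
-4 14 2 14 → max 14  ≥ 14 ✓
14 2 14 1 → max 14  ≥ 14 ✓
2 14 1 1 → max 14  ≥ 14 ✓
14 1 1 -4 → max 14  ≥ 14 ✓
1 1 -4 7 → max 7
10 windows satisfy the condition.

10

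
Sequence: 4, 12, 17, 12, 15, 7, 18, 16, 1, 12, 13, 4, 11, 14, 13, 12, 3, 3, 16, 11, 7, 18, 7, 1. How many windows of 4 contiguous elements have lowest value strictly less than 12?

20

(4, 12, 17, 12) → min 4  < 12 ✓
(12, 17, 12, 15) → min 12
(17, 12, 15, 7) → min 7  < 12 ✓
(12, 15, 7, 18) → min 7  < 12 ✓
(15, 7, 18, 16) → min 7  < 12 ✓
(7, 18, 16, 1) → min 1  < 12 ✓
(18, 16, 1, 12) → min 1  < 12 ✓
(16, 1, 12, 13) → min 1  < 12 ✓
(1, 12, 13, 4) → min 1  < 12 ✓
(12, 13, 4, 11) → min 4  < 12 ✓
(13, 4, 11, 14) → min 4  < 12 ✓
(4, 11, 14, 13) → min 4  < 12 ✓
(11, 14, 13, 12) → min 11  < 12 ✓
(14, 13, 12, 3) → min 3  < 12 ✓
(13, 12, 3, 3) → min 3  < 12 ✓
(12, 3, 3, 16) → min 3  < 12 ✓
(3, 3, 16, 11) → min 3  < 12 ✓
(3, 16, 11, 7) → min 3  < 12 ✓
(16, 11, 7, 18) → min 7  < 12 ✓
(11, 7, 18, 7) → min 7  < 12 ✓
(7, 18, 7, 1) → min 1  < 12 ✓
20 windows satisfy the condition.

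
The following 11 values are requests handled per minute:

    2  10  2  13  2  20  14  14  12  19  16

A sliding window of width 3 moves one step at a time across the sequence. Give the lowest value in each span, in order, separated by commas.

[2, 10, 2] → min 2
[10, 2, 13] → min 2
[2, 13, 2] → min 2
[13, 2, 20] → min 2
[2, 20, 14] → min 2
[20, 14, 14] → min 14
[14, 14, 12] → min 12
[14, 12, 19] → min 12
[12, 19, 16] → min 12

2, 2, 2, 2, 2, 14, 12, 12, 12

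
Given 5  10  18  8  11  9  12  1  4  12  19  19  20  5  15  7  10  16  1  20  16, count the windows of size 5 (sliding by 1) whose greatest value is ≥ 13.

5 10 18 8 11 → max 18  ≥ 13 ✓
10 18 8 11 9 → max 18  ≥ 13 ✓
18 8 11 9 12 → max 18  ≥ 13 ✓
8 11 9 12 1 → max 12
11 9 12 1 4 → max 12
9 12 1 4 12 → max 12
12 1 4 12 19 → max 19  ≥ 13 ✓
1 4 12 19 19 → max 19  ≥ 13 ✓
4 12 19 19 20 → max 20  ≥ 13 ✓
12 19 19 20 5 → max 20  ≥ 13 ✓
19 19 20 5 15 → max 20  ≥ 13 ✓
19 20 5 15 7 → max 20  ≥ 13 ✓
20 5 15 7 10 → max 20  ≥ 13 ✓
5 15 7 10 16 → max 16  ≥ 13 ✓
15 7 10 16 1 → max 16  ≥ 13 ✓
7 10 16 1 20 → max 20  ≥ 13 ✓
10 16 1 20 16 → max 20  ≥ 13 ✓
14 windows satisfy the condition.

14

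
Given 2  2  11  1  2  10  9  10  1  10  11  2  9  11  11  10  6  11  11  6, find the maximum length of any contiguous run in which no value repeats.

5

[2] len 1
[2] len 1
[2, 11] len 2
[2, 11, 1] len 3
[11, 1, 2] len 3
[11, 1, 2, 10] len 4
[11, 1, 2, 10, 9] len 5
[9, 10] len 2
[9, 10, 1] len 3
[1, 10] len 2
[1, 10, 11] len 3
[1, 10, 11, 2] len 4
[1, 10, 11, 2, 9] len 5
[2, 9, 11] len 3
[11] len 1
[11, 10] len 2
[11, 10, 6] len 3
[10, 6, 11] len 3
[11] len 1
[11, 6] len 2
Longest all-distinct length: 5.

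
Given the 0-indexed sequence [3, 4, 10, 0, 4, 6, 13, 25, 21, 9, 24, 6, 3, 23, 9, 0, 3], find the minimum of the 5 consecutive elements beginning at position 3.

0

Elements at indices 3..7: 0, 4, 6, 13, 25
min(0, 4, 6, 13, 25) = 0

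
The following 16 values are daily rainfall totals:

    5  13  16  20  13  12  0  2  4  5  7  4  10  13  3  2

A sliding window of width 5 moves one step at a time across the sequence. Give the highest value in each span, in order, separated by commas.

20, 20, 20, 20, 13, 12, 7, 7, 10, 13, 13, 13

(5, 13, 16, 20, 13) → max 20
(13, 16, 20, 13, 12) → max 20
(16, 20, 13, 12, 0) → max 20
(20, 13, 12, 0, 2) → max 20
(13, 12, 0, 2, 4) → max 13
(12, 0, 2, 4, 5) → max 12
(0, 2, 4, 5, 7) → max 7
(2, 4, 5, 7, 4) → max 7
(4, 5, 7, 4, 10) → max 10
(5, 7, 4, 10, 13) → max 13
(7, 4, 10, 13, 3) → max 13
(4, 10, 13, 3, 2) → max 13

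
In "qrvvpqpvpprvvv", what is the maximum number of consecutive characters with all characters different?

3

add q: [q] len 1
add r: [q, r] len 2
add v: [q, r, v] len 3
add v (repeat v, move left end past it): [v] len 1
add p: [v, p] len 2
add q: [v, p, q] len 3
add p (repeat p, move left end past it): [q, p] len 2
add v: [q, p, v] len 3
add p (repeat p, move left end past it): [v, p] len 2
add p (repeat p, move left end past it): [p] len 1
add r: [p, r] len 2
add v: [p, r, v] len 3
add v (repeat v, move left end past it): [v] len 1
add v (repeat v, move left end past it): [v] len 1
Longest all-distinct length: 3.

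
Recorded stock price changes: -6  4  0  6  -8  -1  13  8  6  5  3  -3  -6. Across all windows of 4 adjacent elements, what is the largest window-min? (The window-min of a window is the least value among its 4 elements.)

5

(-6, 4, 0, 6) → min -6
(4, 0, 6, -8) → min -8
(0, 6, -8, -1) → min -8
(6, -8, -1, 13) → min -8
(-8, -1, 13, 8) → min -8
(-1, 13, 8, 6) → min -1
(13, 8, 6, 5) → min 5
(8, 6, 5, 3) → min 3
(6, 5, 3, -3) → min -3
(5, 3, -3, -6) → min -6
Largest of these is 5.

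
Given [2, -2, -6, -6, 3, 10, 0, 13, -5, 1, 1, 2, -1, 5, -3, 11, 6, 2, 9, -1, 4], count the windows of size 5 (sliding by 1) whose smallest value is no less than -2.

3

2 -2 -6 -6 3 → min -6
-2 -6 -6 3 10 → min -6
-6 -6 3 10 0 → min -6
-6 3 10 0 13 → min -6
3 10 0 13 -5 → min -5
10 0 13 -5 1 → min -5
0 13 -5 1 1 → min -5
13 -5 1 1 2 → min -5
-5 1 1 2 -1 → min -5
1 1 2 -1 5 → min -1  ≥ -2 ✓
1 2 -1 5 -3 → min -3
2 -1 5 -3 11 → min -3
-1 5 -3 11 6 → min -3
5 -3 11 6 2 → min -3
-3 11 6 2 9 → min -3
11 6 2 9 -1 → min -1  ≥ -2 ✓
6 2 9 -1 4 → min -1  ≥ -2 ✓
3 windows satisfy the condition.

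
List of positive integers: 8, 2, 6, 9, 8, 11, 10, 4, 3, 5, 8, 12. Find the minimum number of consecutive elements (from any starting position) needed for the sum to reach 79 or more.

Extend right; whenever the sum reaches 79, record the length and shrink from the left:
add 8: running sum 8 < 79
add 2: running sum 10 < 79
add 6: running sum 16 < 79
add 9: running sum 25 < 79
add 8: running sum 33 < 79
add 11: running sum 44 < 79
add 10: running sum 54 < 79
add 4: running sum 58 < 79
add 3: running sum 61 < 79
add 5: running sum 66 < 79
add 8: running sum 74 < 79
end 11: [8, 2, 6, 9, 8, 11, 10, 4, 3, 5, 8, 12] sum 86, len 12
Shortest qualifying length: 12.

12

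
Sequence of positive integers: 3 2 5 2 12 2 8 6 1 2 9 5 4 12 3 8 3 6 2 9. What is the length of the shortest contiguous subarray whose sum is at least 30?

4

Extend right; whenever the sum reaches 30, record the length and shrink from the left:
add 3: running sum 3 < 30
add 2: running sum 5 < 30
add 5: running sum 10 < 30
add 2: running sum 12 < 30
add 12: running sum 24 < 30
add 2: running sum 26 < 30
add 8: shortest ending here [2, 5, 2, 12, 2, 8] sum 31, len 6
add 6: shortest ending here [2, 12, 2, 8, 6] sum 30, len 5
add 1: shortest ending here [2, 12, 2, 8, 6, 1] sum 31, len 6
add 2: shortest ending here [12, 2, 8, 6, 1, 2] sum 31, len 6
add 9: shortest ending here [12, 2, 8, 6, 1, 2, 9] sum 40, len 7
add 5: shortest ending here [8, 6, 1, 2, 9, 5] sum 31, len 6
add 4: shortest ending here [8, 6, 1, 2, 9, 5, 4] sum 35, len 7
add 12: shortest ending here [9, 5, 4, 12] sum 30, len 4
add 3: shortest ending here [9, 5, 4, 12, 3] sum 33, len 5
add 8: shortest ending here [5, 4, 12, 3, 8] sum 32, len 5
add 3: shortest ending here [4, 12, 3, 8, 3] sum 30, len 5
add 6: shortest ending here [12, 3, 8, 3, 6] sum 32, len 5
add 2: shortest ending here [12, 3, 8, 3, 6, 2] sum 34, len 6
add 9: shortest ending here [3, 8, 3, 6, 2, 9] sum 31, len 6
Shortest qualifying length: 4.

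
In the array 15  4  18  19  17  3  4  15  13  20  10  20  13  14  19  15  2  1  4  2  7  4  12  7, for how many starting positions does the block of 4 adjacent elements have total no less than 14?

(15, 4, 18, 19) → sum 56  ≥ 14 ✓
(4, 18, 19, 17) → sum 58  ≥ 14 ✓
(18, 19, 17, 3) → sum 57  ≥ 14 ✓
(19, 17, 3, 4) → sum 43  ≥ 14 ✓
(17, 3, 4, 15) → sum 39  ≥ 14 ✓
(3, 4, 15, 13) → sum 35  ≥ 14 ✓
(4, 15, 13, 20) → sum 52  ≥ 14 ✓
(15, 13, 20, 10) → sum 58  ≥ 14 ✓
(13, 20, 10, 20) → sum 63  ≥ 14 ✓
(20, 10, 20, 13) → sum 63  ≥ 14 ✓
(10, 20, 13, 14) → sum 57  ≥ 14 ✓
(20, 13, 14, 19) → sum 66  ≥ 14 ✓
(13, 14, 19, 15) → sum 61  ≥ 14 ✓
(14, 19, 15, 2) → sum 50  ≥ 14 ✓
(19, 15, 2, 1) → sum 37  ≥ 14 ✓
(15, 2, 1, 4) → sum 22  ≥ 14 ✓
(2, 1, 4, 2) → sum 9
(1, 4, 2, 7) → sum 14  ≥ 14 ✓
(4, 2, 7, 4) → sum 17  ≥ 14 ✓
(2, 7, 4, 12) → sum 25  ≥ 14 ✓
(7, 4, 12, 7) → sum 30  ≥ 14 ✓
20 windows satisfy the condition.

20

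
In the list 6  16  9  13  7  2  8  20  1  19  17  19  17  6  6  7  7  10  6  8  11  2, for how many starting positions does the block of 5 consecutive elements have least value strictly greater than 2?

9

[6, 16, 9, 13, 7] → min 6  > 2 ✓
[16, 9, 13, 7, 2] → min 2
[9, 13, 7, 2, 8] → min 2
[13, 7, 2, 8, 20] → min 2
[7, 2, 8, 20, 1] → min 1
[2, 8, 20, 1, 19] → min 1
[8, 20, 1, 19, 17] → min 1
[20, 1, 19, 17, 19] → min 1
[1, 19, 17, 19, 17] → min 1
[19, 17, 19, 17, 6] → min 6  > 2 ✓
[17, 19, 17, 6, 6] → min 6  > 2 ✓
[19, 17, 6, 6, 7] → min 6  > 2 ✓
[17, 6, 6, 7, 7] → min 6  > 2 ✓
[6, 6, 7, 7, 10] → min 6  > 2 ✓
[6, 7, 7, 10, 6] → min 6  > 2 ✓
[7, 7, 10, 6, 8] → min 6  > 2 ✓
[7, 10, 6, 8, 11] → min 6  > 2 ✓
[10, 6, 8, 11, 2] → min 2
9 windows satisfy the condition.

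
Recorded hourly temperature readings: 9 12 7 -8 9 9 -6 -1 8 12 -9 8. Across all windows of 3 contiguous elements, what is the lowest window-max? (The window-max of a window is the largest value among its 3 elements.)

8

Window maxs for each of the 10 positions:
(9, 12, 7) → max 12
(12, 7, -8) → max 12
(7, -8, 9) → max 9
(-8, 9, 9) → max 9
(9, 9, -6) → max 9
(9, -6, -1) → max 9
(-6, -1, 8) → max 8
(-1, 8, 12) → max 12
(8, 12, -9) → max 12
(12, -9, 8) → max 12
Lowest of these is 8.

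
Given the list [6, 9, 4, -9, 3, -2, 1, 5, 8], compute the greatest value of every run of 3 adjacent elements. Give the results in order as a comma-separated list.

9, 9, 4, 3, 3, 5, 8

[6, 9, 4] → max 9
[9, 4, -9] → max 9
[4, -9, 3] → max 4
[-9, 3, -2] → max 3
[3, -2, 1] → max 3
[-2, 1, 5] → max 5
[1, 5, 8] → max 8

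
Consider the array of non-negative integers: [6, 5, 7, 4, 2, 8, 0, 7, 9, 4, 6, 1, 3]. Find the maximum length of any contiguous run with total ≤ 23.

Extend to the right; shrink from the left whenever the sum exceeds 23:
→ 6: sum 6, len 1
→ 5: sum 11, len 2
→ 7: sum 18, len 3
→ 4: sum 22, len 4
→ 2 (dropped 6): sum 18, len 4
→ 8 (dropped 5): sum 21, len 4
→ 0: sum 21, len 5
→ 7 (dropped 7): sum 21, len 5
→ 9 (dropped 4, 2, 8): sum 16, len 3
→ 4: sum 20, len 4
→ 6 (dropped 0, 7): sum 19, len 3
→ 1: sum 20, len 4
→ 3: sum 23, len 5
Longest length seen: 5.

5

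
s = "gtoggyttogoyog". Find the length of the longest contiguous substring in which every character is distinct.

[g] len 1
[g, t] len 2
[g, t, o] len 3
[t, o, g] len 3
[g] len 1
[g, y] len 2
[g, y, t] len 3
[t] len 1
[t, o] len 2
[t, o, g] len 3
[g, o] len 2
[g, o, y] len 3
[y, o] len 2
[y, o, g] len 3
Longest all-distinct length: 3.

3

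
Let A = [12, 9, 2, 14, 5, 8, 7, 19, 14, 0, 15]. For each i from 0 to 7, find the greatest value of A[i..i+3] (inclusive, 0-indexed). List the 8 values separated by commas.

Sliding a size-4 window across the 11 values:
(12, 9, 2, 14) → max 14
(9, 2, 14, 5) → max 14
(2, 14, 5, 8) → max 14
(14, 5, 8, 7) → max 14
(5, 8, 7, 19) → max 19
(8, 7, 19, 14) → max 19
(7, 19, 14, 0) → max 19
(19, 14, 0, 15) → max 19

14, 14, 14, 14, 19, 19, 19, 19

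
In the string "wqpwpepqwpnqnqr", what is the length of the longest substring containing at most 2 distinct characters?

4

[w] 1 distinct, len 1
[w, q] 2 distinct, len 2
[q, p] 2 distinct, len 2
[p, w] 2 distinct, len 2
[p, w, p] 2 distinct, len 3
[p, e] 2 distinct, len 2
[p, e, p] 2 distinct, len 3
[p, q] 2 distinct, len 2
[q, w] 2 distinct, len 2
[w, p] 2 distinct, len 2
[p, n] 2 distinct, len 2
[n, q] 2 distinct, len 2
[n, q, n] 2 distinct, len 3
[n, q, n, q] 2 distinct, len 4
[q, r] 2 distinct, len 2
Longest length with ≤2 distinct: 4.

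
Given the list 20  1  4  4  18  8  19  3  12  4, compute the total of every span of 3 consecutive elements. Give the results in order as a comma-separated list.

(20, 1, 4) → sum 25
(1, 4, 4) → sum 9
(4, 4, 18) → sum 26
(4, 18, 8) → sum 30
(18, 8, 19) → sum 45
(8, 19, 3) → sum 30
(19, 3, 12) → sum 34
(3, 12, 4) → sum 19

25, 9, 26, 30, 45, 30, 34, 19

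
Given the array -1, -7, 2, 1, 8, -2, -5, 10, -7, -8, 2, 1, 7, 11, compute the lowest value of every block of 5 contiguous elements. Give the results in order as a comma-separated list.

-7, -7, -5, -5, -7, -8, -8, -8, -8, -8

-1 -7 2 1 8 → min -7
-7 2 1 8 -2 → min -7
2 1 8 -2 -5 → min -5
1 8 -2 -5 10 → min -5
8 -2 -5 10 -7 → min -7
-2 -5 10 -7 -8 → min -8
-5 10 -7 -8 2 → min -8
10 -7 -8 2 1 → min -8
-7 -8 2 1 7 → min -8
-8 2 1 7 11 → min -8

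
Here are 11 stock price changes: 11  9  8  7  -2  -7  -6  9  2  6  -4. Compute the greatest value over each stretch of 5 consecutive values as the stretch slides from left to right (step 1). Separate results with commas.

Sliding a size-5 window across the 11 values:
(11, 9, 8, 7, -2) → max 11
(9, 8, 7, -2, -7) → max 9
(8, 7, -2, -7, -6) → max 8
(7, -2, -7, -6, 9) → max 9
(-2, -7, -6, 9, 2) → max 9
(-7, -6, 9, 2, 6) → max 9
(-6, 9, 2, 6, -4) → max 9

11, 9, 8, 9, 9, 9, 9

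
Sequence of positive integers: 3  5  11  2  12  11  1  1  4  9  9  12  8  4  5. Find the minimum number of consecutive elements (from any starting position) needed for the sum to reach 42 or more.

Extend right; whenever the sum reaches 42, record the length and shrink from the left:
add 3: running sum 3 < 42
add 5: running sum 8 < 42
add 11: running sum 19 < 42
add 2: running sum 21 < 42
add 12: running sum 33 < 42
add 11: shortest ending here [3, 5, 11, 2, 12, 11] sum 44, len 6
add 1: shortest ending here [5, 11, 2, 12, 11, 1] sum 42, len 6
add 1: shortest ending here [5, 11, 2, 12, 11, 1, 1] sum 43, len 7
add 4: shortest ending here [11, 2, 12, 11, 1, 1, 4] sum 42, len 7
add 9: shortest ending here [11, 2, 12, 11, 1, 1, 4, 9] sum 51, len 8
add 9: shortest ending here [12, 11, 1, 1, 4, 9, 9] sum 47, len 7
add 12: shortest ending here [11, 1, 1, 4, 9, 9, 12] sum 47, len 7
add 8: shortest ending here [4, 9, 9, 12, 8] sum 42, len 5
add 4: shortest ending here [9, 9, 12, 8, 4] sum 42, len 5
add 5: shortest ending here [9, 9, 12, 8, 4, 5] sum 47, len 6
Shortest qualifying length: 5.

5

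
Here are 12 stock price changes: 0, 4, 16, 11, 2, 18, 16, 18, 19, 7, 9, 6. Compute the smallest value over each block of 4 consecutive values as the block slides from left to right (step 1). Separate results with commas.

0, 2, 2, 2, 2, 16, 7, 7, 6

0 4 16 11 → min 0
4 16 11 2 → min 2
16 11 2 18 → min 2
11 2 18 16 → min 2
2 18 16 18 → min 2
18 16 18 19 → min 16
16 18 19 7 → min 7
18 19 7 9 → min 7
19 7 9 6 → min 6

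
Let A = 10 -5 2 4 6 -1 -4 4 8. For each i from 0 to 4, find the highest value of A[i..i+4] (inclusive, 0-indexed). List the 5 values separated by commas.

10, 6, 6, 6, 8

(10, -5, 2, 4, 6) → max 10
(-5, 2, 4, 6, -1) → max 6
(2, 4, 6, -1, -4) → max 6
(4, 6, -1, -4, 4) → max 6
(6, -1, -4, 4, 8) → max 8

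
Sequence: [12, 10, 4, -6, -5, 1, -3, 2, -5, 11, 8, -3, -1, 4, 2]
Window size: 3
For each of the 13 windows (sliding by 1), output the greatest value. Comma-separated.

Sliding a size-3 window across the 15 values:
(12, 10, 4) → max 12
(10, 4, -6) → max 10
(4, -6, -5) → max 4
(-6, -5, 1) → max 1
(-5, 1, -3) → max 1
(1, -3, 2) → max 2
(-3, 2, -5) → max 2
(2, -5, 11) → max 11
(-5, 11, 8) → max 11
(11, 8, -3) → max 11
(8, -3, -1) → max 8
(-3, -1, 4) → max 4
(-1, 4, 2) → max 4

12, 10, 4, 1, 1, 2, 2, 11, 11, 11, 8, 4, 4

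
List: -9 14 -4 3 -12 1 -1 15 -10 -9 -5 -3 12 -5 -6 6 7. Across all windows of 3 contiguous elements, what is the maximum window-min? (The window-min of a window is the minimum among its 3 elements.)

-1

(-9, 14, -4) → min -9
(14, -4, 3) → min -4
(-4, 3, -12) → min -12
(3, -12, 1) → min -12
(-12, 1, -1) → min -12
(1, -1, 15) → min -1
(-1, 15, -10) → min -10
(15, -10, -9) → min -10
(-10, -9, -5) → min -10
(-9, -5, -3) → min -9
(-5, -3, 12) → min -5
(-3, 12, -5) → min -5
(12, -5, -6) → min -6
(-5, -6, 6) → min -6
(-6, 6, 7) → min -6
Maximum of these is -1.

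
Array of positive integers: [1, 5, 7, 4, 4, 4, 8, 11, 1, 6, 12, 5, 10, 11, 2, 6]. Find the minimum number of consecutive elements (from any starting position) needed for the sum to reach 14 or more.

add 1: running sum 1 < 14
add 5: running sum 6 < 14
add 7: running sum 13 < 14
end 3: [5, 7, 4] sum 16, len 3
end 4: [7, 4, 4] sum 15, len 3
end 5: [7, 4, 4, 4] sum 19, len 4
end 6: [4, 4, 8] sum 16, len 3
end 7: [8, 11] sum 19, len 2
end 8: [8, 11, 1] sum 20, len 3
end 9: [11, 1, 6] sum 18, len 3
end 10: [6, 12] sum 18, len 2
end 11: [12, 5] sum 17, len 2
end 12: [5, 10] sum 15, len 2
end 13: [10, 11] sum 21, len 2
end 14: [10, 11, 2] sum 23, len 3
end 15: [11, 2, 6] sum 19, len 3
Shortest qualifying length: 2.

2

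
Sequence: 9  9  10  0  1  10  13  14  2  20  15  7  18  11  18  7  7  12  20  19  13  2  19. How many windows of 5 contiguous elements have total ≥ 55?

14

(9, 9, 10, 0, 1) → sum 29
(9, 10, 0, 1, 10) → sum 30
(10, 0, 1, 10, 13) → sum 34
(0, 1, 10, 13, 14) → sum 38
(1, 10, 13, 14, 2) → sum 40
(10, 13, 14, 2, 20) → sum 59  ≥ 55 ✓
(13, 14, 2, 20, 15) → sum 64  ≥ 55 ✓
(14, 2, 20, 15, 7) → sum 58  ≥ 55 ✓
(2, 20, 15, 7, 18) → sum 62  ≥ 55 ✓
(20, 15, 7, 18, 11) → sum 71  ≥ 55 ✓
(15, 7, 18, 11, 18) → sum 69  ≥ 55 ✓
(7, 18, 11, 18, 7) → sum 61  ≥ 55 ✓
(18, 11, 18, 7, 7) → sum 61  ≥ 55 ✓
(11, 18, 7, 7, 12) → sum 55  ≥ 55 ✓
(18, 7, 7, 12, 20) → sum 64  ≥ 55 ✓
(7, 7, 12, 20, 19) → sum 65  ≥ 55 ✓
(7, 12, 20, 19, 13) → sum 71  ≥ 55 ✓
(12, 20, 19, 13, 2) → sum 66  ≥ 55 ✓
(20, 19, 13, 2, 19) → sum 73  ≥ 55 ✓
14 windows satisfy the condition.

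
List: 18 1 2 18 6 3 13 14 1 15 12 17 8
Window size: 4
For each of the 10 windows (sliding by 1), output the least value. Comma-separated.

1, 1, 2, 3, 3, 1, 1, 1, 1, 8

(18, 1, 2, 18) → min 1
(1, 2, 18, 6) → min 1
(2, 18, 6, 3) → min 2
(18, 6, 3, 13) → min 3
(6, 3, 13, 14) → min 3
(3, 13, 14, 1) → min 1
(13, 14, 1, 15) → min 1
(14, 1, 15, 12) → min 1
(1, 15, 12, 17) → min 1
(15, 12, 17, 8) → min 8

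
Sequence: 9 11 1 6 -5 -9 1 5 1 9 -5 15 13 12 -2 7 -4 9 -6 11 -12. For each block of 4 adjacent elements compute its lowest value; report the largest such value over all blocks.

(9, 11, 1, 6) → min 1
(11, 1, 6, -5) → min -5
(1, 6, -5, -9) → min -9
(6, -5, -9, 1) → min -9
(-5, -9, 1, 5) → min -9
(-9, 1, 5, 1) → min -9
(1, 5, 1, 9) → min 1
(5, 1, 9, -5) → min -5
(1, 9, -5, 15) → min -5
(9, -5, 15, 13) → min -5
(-5, 15, 13, 12) → min -5
(15, 13, 12, -2) → min -2
(13, 12, -2, 7) → min -2
(12, -2, 7, -4) → min -4
(-2, 7, -4, 9) → min -4
(7, -4, 9, -6) → min -6
(-4, 9, -6, 11) → min -6
(9, -6, 11, -12) → min -12
Largest of these is 1.

1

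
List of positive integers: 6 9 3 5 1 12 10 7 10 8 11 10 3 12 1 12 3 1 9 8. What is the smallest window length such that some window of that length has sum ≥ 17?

2

add 6: running sum 6 < 17
add 9: running sum 15 < 17
end 2: [6, 9, 3] sum 18, len 3
end 3: [9, 3, 5] sum 17, len 3
end 4: [9, 3, 5, 1] sum 18, len 4
end 5: [5, 1, 12] sum 18, len 3
end 6: [12, 10] sum 22, len 2
end 7: [10, 7] sum 17, len 2
end 8: [7, 10] sum 17, len 2
end 9: [10, 8] sum 18, len 2
end 10: [8, 11] sum 19, len 2
end 11: [11, 10] sum 21, len 2
end 12: [11, 10, 3] sum 24, len 3
end 13: [10, 3, 12] sum 25, len 3
end 14: [10, 3, 12, 1] sum 26, len 4
end 15: [12, 1, 12] sum 25, len 3
end 16: [12, 1, 12, 3] sum 28, len 4
end 17: [1, 12, 3, 1] sum 17, len 4
end 18: [12, 3, 1, 9] sum 25, len 4
end 19: [9, 8] sum 17, len 2
Shortest qualifying length: 2.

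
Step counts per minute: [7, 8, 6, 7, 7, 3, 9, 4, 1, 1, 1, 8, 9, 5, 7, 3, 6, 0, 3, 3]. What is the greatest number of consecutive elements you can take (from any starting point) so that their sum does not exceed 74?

[7] sum 7 len 1
[7, 8] sum 15 len 2
[7, 8, 6] sum 21 len 3
[7, 8, 6, 7] sum 28 len 4
[7, 8, 6, 7, 7] sum 35 len 5
[7, 8, 6, 7, 7, 3] sum 38 len 6
[7, 8, 6, 7, 7, 3, 9] sum 47 len 7
[7, 8, 6, 7, 7, 3, 9, 4] sum 51 len 8
[7, 8, 6, 7, 7, 3, 9, 4, 1] sum 52 len 9
[7, 8, 6, 7, 7, 3, 9, 4, 1, 1] sum 53 len 10
[7, 8, 6, 7, 7, 3, 9, 4, 1, 1, 1] sum 54 len 11
[7, 8, 6, 7, 7, 3, 9, 4, 1, 1, 1, 8] sum 62 len 12
[7, 8, 6, 7, 7, 3, 9, 4, 1, 1, 1, 8, 9] sum 71 len 13
[8, 6, 7, 7, 3, 9, 4, 1, 1, 1, 8, 9, 5] sum 69 len 13
[6, 7, 7, 3, 9, 4, 1, 1, 1, 8, 9, 5, 7] sum 68 len 13
[6, 7, 7, 3, 9, 4, 1, 1, 1, 8, 9, 5, 7, 3] sum 71 len 14
[7, 7, 3, 9, 4, 1, 1, 1, 8, 9, 5, 7, 3, 6] sum 71 len 14
[7, 7, 3, 9, 4, 1, 1, 1, 8, 9, 5, 7, 3, 6, 0] sum 71 len 15
[7, 7, 3, 9, 4, 1, 1, 1, 8, 9, 5, 7, 3, 6, 0, 3] sum 74 len 16
[7, 3, 9, 4, 1, 1, 1, 8, 9, 5, 7, 3, 6, 0, 3, 3] sum 70 len 16
Longest length seen: 16.

16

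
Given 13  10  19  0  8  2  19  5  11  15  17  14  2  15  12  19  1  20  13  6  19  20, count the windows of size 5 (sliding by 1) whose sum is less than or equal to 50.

[13, 10, 19, 0, 8] → sum 50  ≤ 50 ✓
[10, 19, 0, 8, 2] → sum 39  ≤ 50 ✓
[19, 0, 8, 2, 19] → sum 48  ≤ 50 ✓
[0, 8, 2, 19, 5] → sum 34  ≤ 50 ✓
[8, 2, 19, 5, 11] → sum 45  ≤ 50 ✓
[2, 19, 5, 11, 15] → sum 52
[19, 5, 11, 15, 17] → sum 67
[5, 11, 15, 17, 14] → sum 62
[11, 15, 17, 14, 2] → sum 59
[15, 17, 14, 2, 15] → sum 63
[17, 14, 2, 15, 12] → sum 60
[14, 2, 15, 12, 19] → sum 62
[2, 15, 12, 19, 1] → sum 49  ≤ 50 ✓
[15, 12, 19, 1, 20] → sum 67
[12, 19, 1, 20, 13] → sum 65
[19, 1, 20, 13, 6] → sum 59
[1, 20, 13, 6, 19] → sum 59
[20, 13, 6, 19, 20] → sum 78
6 windows satisfy the condition.

6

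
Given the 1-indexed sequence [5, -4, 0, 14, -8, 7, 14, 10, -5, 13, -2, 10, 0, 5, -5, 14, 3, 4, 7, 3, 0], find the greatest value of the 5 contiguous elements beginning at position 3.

Elements at indices 3..7: 0, 14, -8, 7, 14
max(0, 14, -8, 7, 14) = 14

14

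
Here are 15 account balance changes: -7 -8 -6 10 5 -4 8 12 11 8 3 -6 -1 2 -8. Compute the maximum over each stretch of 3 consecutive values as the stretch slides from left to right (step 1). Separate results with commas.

[-7, -8, -6] → max -6
[-8, -6, 10] → max 10
[-6, 10, 5] → max 10
[10, 5, -4] → max 10
[5, -4, 8] → max 8
[-4, 8, 12] → max 12
[8, 12, 11] → max 12
[12, 11, 8] → max 12
[11, 8, 3] → max 11
[8, 3, -6] → max 8
[3, -6, -1] → max 3
[-6, -1, 2] → max 2
[-1, 2, -8] → max 2

-6, 10, 10, 10, 8, 12, 12, 12, 11, 8, 3, 2, 2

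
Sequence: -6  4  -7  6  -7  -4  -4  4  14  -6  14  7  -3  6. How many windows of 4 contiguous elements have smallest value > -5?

-6 4 -7 6 → min -7
4 -7 6 -7 → min -7
-7 6 -7 -4 → min -7
6 -7 -4 -4 → min -7
-7 -4 -4 4 → min -7
-4 -4 4 14 → min -4  > -5 ✓
-4 4 14 -6 → min -6
4 14 -6 14 → min -6
14 -6 14 7 → min -6
-6 14 7 -3 → min -6
14 7 -3 6 → min -3  > -5 ✓
2 windows satisfy the condition.

2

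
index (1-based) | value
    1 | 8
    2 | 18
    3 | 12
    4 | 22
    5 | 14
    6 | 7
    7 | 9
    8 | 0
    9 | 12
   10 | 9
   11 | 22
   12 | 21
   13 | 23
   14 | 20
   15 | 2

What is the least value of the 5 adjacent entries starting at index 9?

9

Elements at indices 9..13: 12, 9, 22, 21, 23
min(12, 9, 22, 21, 23) = 9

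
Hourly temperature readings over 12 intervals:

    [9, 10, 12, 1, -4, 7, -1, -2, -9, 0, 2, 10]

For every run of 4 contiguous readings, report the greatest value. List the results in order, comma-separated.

12, 12, 12, 7, 7, 7, 0, 2, 10

[9, 10, 12, 1] → max 12
[10, 12, 1, -4] → max 12
[12, 1, -4, 7] → max 12
[1, -4, 7, -1] → max 7
[-4, 7, -1, -2] → max 7
[7, -1, -2, -9] → max 7
[-1, -2, -9, 0] → max 0
[-2, -9, 0, 2] → max 2
[-9, 0, 2, 10] → max 10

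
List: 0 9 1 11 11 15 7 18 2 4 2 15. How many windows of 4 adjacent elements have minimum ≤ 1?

[0, 9, 1, 11] → min 0  ≤ 1 ✓
[9, 1, 11, 11] → min 1  ≤ 1 ✓
[1, 11, 11, 15] → min 1  ≤ 1 ✓
[11, 11, 15, 7] → min 7
[11, 15, 7, 18] → min 7
[15, 7, 18, 2] → min 2
[7, 18, 2, 4] → min 2
[18, 2, 4, 2] → min 2
[2, 4, 2, 15] → min 2
3 windows satisfy the condition.

3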